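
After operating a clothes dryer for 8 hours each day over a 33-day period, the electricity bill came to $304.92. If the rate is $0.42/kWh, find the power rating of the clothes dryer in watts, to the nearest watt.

Energy = $304.92 ÷ $0.42/kWh = 726 kWh
Runtime = 8 h/day × 33 days = 264 h
Power = 726 kWh ÷ 264 h = 2.75 kW = 2750 W

2750 W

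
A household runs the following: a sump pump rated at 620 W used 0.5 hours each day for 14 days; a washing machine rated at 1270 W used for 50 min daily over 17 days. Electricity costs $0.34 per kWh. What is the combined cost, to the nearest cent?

sump pump: Runtime = 0.5 h/day × 14 days = 7 h
sump pump: 0.62 kW × 7 h = 4.34 kWh
washing machine: Runtime = 50 min × 17 = 850 min = 14.166666… h
washing machine: 1.27 kW × 14.166666… h = 17.991666… kWh
Total energy = 22.331666… kWh
Cost = 22.331666… × $0.34 = $7.59

$7.59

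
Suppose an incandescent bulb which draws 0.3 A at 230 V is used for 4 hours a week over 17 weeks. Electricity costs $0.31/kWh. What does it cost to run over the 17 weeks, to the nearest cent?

$1.45

Power = 0.3 A × 230 V = 69 W = 0.069 kW
Runtime = 4 h/week × 17 weeks = 68 h
Energy = 0.069 kW × 68 h = 4.692 kWh
Cost = 4.692 kWh × $0.31/kWh = $1.45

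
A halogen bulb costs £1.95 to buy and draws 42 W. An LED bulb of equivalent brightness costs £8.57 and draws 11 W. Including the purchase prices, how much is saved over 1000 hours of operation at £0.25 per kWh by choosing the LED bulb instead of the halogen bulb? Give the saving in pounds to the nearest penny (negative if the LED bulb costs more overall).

halogen bulb: £1.95 + (42/1000) kW × 1000 h × £0.25 = £1.95 + £10.5 = £12.45
LED bulb: £8.57 + (11/1000) kW × 1000 h × £0.25 = £8.57 + £2.75 = £11.32
Saving = £12.45 − £11.32 = £1.13

£1.13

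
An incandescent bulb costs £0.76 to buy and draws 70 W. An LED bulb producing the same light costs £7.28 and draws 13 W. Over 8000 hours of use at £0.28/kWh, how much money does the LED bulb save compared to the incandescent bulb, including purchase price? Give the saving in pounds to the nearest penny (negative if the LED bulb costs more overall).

£121.16

incandescent bulb: £0.76 + (70/1000) kW × 8000 h × £0.28 = £0.76 + £156.8 = £157.56
LED bulb: £7.28 + (13/1000) kW × 8000 h × £0.28 = £7.28 + £29.12 = £36.4
Saving = £157.56 − £36.4 = £121.16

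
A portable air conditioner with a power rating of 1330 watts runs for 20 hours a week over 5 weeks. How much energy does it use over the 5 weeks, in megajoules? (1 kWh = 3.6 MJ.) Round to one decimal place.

478.8 MJ

Runtime = 20 h/week × 5 weeks = 100 h
Energy = 1.33 kW × 100 h = 133 kWh
= 133 × 3.6 MJ = 478.8 MJ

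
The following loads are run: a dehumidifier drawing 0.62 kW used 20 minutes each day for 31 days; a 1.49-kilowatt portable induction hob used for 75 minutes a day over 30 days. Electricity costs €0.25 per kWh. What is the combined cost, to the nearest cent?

dehumidifier: Runtime = 20 min × 31 = 620 min = 10.333333… h
dehumidifier: 0.62 kW × 10.333333… h = 6.406666… kWh
portable induction hob: Runtime = 75 min × 30 = 2250 min = 37.5 h
portable induction hob: 1.49 kW × 37.5 h = 55.875 kWh
Total energy = 62.281666… kWh
Cost = 62.281666… × €0.25 = €15.57

€15.57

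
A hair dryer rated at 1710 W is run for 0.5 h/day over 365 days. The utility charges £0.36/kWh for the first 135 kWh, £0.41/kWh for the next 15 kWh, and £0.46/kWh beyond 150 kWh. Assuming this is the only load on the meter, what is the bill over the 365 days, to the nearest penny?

Runtime = 0.5 h/day × 365 days = 182.5 h
Energy = 1.71 kW × 182.5 h = 312.075 kWh
Tier 1 (0–135 kWh): 135 × £0.36 = £48.6
Tier 2 (135–150 kWh): 15 × £0.41 = £6.15
Above 150 kWh: 162.075 × £0.46 = £74.5545
Bill = £129.30

£129.30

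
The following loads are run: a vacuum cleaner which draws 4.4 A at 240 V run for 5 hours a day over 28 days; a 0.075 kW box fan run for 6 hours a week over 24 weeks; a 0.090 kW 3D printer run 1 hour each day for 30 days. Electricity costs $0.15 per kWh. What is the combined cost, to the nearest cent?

vacuum cleaner: Power = 4.4 A × 240 V = 1056 W = 1.056 kW
vacuum cleaner: Runtime = 5 h/day × 28 days = 140 h
vacuum cleaner: 1.056 kW × 140 h = 147.84 kWh
box fan: Runtime = 6 h/week × 24 weeks = 144 h
box fan: 0.075 kW × 144 h = 10.8 kWh
3D printer: Runtime = 1 h/day × 30 days = 30 h
3D printer: 0.09 kW × 30 h = 2.7 kWh
Total energy = 161.34 kWh
Cost = 161.34 × $0.15 = $24.20

$24.20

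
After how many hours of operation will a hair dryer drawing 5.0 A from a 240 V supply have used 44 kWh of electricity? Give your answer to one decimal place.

36.7 h

Power = 5.0 A × 240 V = 1200 W = 1.2 kW
Hours = 44 kWh ÷ 1.2 kW = 36.7 h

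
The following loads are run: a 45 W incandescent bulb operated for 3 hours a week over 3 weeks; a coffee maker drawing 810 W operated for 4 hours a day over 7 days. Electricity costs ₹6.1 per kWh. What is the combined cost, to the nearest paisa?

incandescent bulb: Runtime = 3 h/week × 3 weeks = 9 h
incandescent bulb: 0.045 kW × 9 h = 0.405 kWh
coffee maker: Runtime = 4 h/day × 7 days = 28 h
coffee maker: 0.81 kW × 28 h = 22.68 kWh
Total energy = 23.085 kWh
Cost = 23.085 × ₹6.1 = ₹140.82

₹140.82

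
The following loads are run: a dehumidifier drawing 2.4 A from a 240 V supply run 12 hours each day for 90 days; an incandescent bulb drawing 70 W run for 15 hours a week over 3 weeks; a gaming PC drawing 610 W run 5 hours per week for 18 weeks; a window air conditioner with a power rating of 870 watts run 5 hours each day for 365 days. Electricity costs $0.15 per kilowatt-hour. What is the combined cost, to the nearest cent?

dehumidifier: Power = 2.4 A × 240 V = 576 W = 0.576 kW
dehumidifier: Runtime = 12 h/day × 90 days = 1080 h
dehumidifier: 0.576 kW × 1080 h = 622.08 kWh
incandescent bulb: Runtime = 15 h/week × 3 weeks = 45 h
incandescent bulb: 0.07 kW × 45 h = 3.15 kWh
gaming PC: Runtime = 5 h/week × 18 weeks = 90 h
gaming PC: 0.61 kW × 90 h = 54.9 kWh
window air conditioner: Runtime = 5 h/day × 365 days = 1825 h
window air conditioner: 0.87 kW × 1825 h = 1587.75 kWh
Total energy = 2267.88 kWh
Cost = 2267.88 × $0.15 = $340.18

$340.18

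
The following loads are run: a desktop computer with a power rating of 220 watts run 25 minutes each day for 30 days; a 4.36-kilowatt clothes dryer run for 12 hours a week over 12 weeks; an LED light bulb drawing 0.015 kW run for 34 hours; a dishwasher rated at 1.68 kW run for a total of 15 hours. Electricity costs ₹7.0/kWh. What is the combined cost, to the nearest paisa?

desktop computer: Runtime = 25 min × 30 = 750 min = 12.5 h
desktop computer: 0.22 kW × 12.5 h = 2.75 kWh
clothes dryer: Runtime = 12 h/week × 12 weeks = 144 h
clothes dryer: 4.36 kW × 144 h = 627.84 kWh
LED light bulb: 0.015 kW × 34 h = 0.51 kWh
dishwasher: 1.68 kW × 15 h = 25.2 kWh
Total energy = 656.3 kWh
Cost = 656.3 × ₹7.0 = ₹4594.10

₹4594.10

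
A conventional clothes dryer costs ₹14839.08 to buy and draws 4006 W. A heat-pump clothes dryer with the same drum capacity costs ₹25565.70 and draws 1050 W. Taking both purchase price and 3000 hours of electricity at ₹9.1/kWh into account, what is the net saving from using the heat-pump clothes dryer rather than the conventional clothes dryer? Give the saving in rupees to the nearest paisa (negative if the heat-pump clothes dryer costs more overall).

₹69972.18

conventional clothes dryer: ₹14839.08 + (4006/1000) kW × 3000 h × ₹9.1 = ₹14839.08 + ₹109363.8 = ₹124202.88
heat-pump clothes dryer: ₹25565.70 + (1050/1000) kW × 3000 h × ₹9.1 = ₹25565.70 + ₹28665 = ₹54230.7
Saving = ₹124202.88 − ₹54230.7 = ₹69972.18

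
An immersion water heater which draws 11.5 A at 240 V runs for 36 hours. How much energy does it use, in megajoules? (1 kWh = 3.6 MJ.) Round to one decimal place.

357.7 MJ

Power = 11.5 A × 240 V = 2760 W = 2.76 kW
Energy = 2.76 kW × 36 h = 99.36 kWh
= 99.36 × 3.6 MJ = 357.7 MJ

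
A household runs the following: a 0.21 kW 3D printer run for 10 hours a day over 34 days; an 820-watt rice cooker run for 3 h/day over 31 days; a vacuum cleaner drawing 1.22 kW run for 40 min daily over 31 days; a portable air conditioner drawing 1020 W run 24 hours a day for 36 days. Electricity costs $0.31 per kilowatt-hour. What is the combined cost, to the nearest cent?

$326.79

3D printer: Runtime = 10 h/day × 34 days = 340 h
3D printer: 0.21 kW × 340 h = 71.4 kWh
rice cooker: Runtime = 3 h/day × 31 days = 93 h
rice cooker: 0.82 kW × 93 h = 76.26 kWh
vacuum cleaner: Runtime = 40 min × 31 = 1240 min = 20.666666… h
vacuum cleaner: 1.22 kW × 20.666666… h = 25.213333… kWh
portable air conditioner: Runtime = 24 h × 36 = 864 h
portable air conditioner: 1.02 kW × 864 h = 881.28 kWh
Total energy = 1054.153333… kWh
Cost = 1054.153333… × $0.31 = $326.79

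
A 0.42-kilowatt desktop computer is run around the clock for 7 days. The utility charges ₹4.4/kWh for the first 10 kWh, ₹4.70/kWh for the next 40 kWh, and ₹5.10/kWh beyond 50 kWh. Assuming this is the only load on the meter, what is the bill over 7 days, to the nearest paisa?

₹336.86

Runtime = 24 h × 7 = 168 h
Energy = 0.42 kW × 168 h = 70.56 kWh
Tier 1 (0–10 kWh): 10 × ₹4.4 = ₹44
Tier 2 (10–50 kWh): 40 × ₹4.70 = ₹188
Above 50 kWh: 20.56 × ₹5.10 = ₹104.856
Bill = ₹336.86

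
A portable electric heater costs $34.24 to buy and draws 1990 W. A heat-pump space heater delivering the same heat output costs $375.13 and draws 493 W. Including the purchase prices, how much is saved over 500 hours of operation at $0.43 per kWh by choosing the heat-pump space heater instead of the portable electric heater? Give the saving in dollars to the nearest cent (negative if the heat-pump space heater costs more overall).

portable electric heater: $34.24 + (1990/1000) kW × 500 h × $0.43 = $34.24 + $427.85 = $462.09
heat-pump space heater: $375.13 + (493/1000) kW × 500 h × $0.43 = $375.13 + $105.995 = $481.125
Saving = $462.09 − $481.125 = −$19.035 → -$19.04

-$19.04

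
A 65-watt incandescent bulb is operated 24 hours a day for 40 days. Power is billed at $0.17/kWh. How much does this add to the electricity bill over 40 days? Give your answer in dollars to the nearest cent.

$10.61

Runtime = 24 h × 40 = 960 h
Energy = 0.065 kW × 960 h = 62.4 kWh
Cost = 62.4 kWh × $0.17/kWh = $10.61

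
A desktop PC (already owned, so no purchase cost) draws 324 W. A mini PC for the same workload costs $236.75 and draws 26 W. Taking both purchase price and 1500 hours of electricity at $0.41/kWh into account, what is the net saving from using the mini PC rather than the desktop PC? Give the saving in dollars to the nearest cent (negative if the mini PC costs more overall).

-$53.48

desktop PC: $0.00 + (324/1000) kW × 1500 h × $0.41 = $0.00 + $199.26 = $199.26
mini PC: $236.75 + (26/1000) kW × 1500 h × $0.41 = $236.75 + $15.99 = $252.74
Saving = $199.26 − $252.74 = −$53.48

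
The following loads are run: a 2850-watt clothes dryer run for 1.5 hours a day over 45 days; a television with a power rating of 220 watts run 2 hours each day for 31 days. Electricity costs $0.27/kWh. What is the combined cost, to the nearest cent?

clothes dryer: Runtime = 1.5 h/day × 45 days = 67.5 h
clothes dryer: 2.85 kW × 67.5 h = 192.375 kWh
television: Runtime = 2 h/day × 31 days = 62 h
television: 0.22 kW × 62 h = 13.64 kWh
Total energy = 206.015 kWh
Cost = 206.015 × $0.27 = $55.62

$55.62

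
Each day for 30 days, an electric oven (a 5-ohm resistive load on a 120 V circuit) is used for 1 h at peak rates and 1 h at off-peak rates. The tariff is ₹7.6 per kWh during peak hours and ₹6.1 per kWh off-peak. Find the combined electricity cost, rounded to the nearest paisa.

₹1183.68

Power = V²/R = 120²/5 = 2880 W = 2.88 kW
Peak energy = 2.88 kW × 1 h × 30 = 86.4 kWh
Off-peak energy = 2.88 kW × 1 h × 30 = 86.4 kWh
Cost = 86.4 × ₹7.6 + 86.4 × ₹6.1 = ₹656.64 + ₹527.04 = ₹1183.68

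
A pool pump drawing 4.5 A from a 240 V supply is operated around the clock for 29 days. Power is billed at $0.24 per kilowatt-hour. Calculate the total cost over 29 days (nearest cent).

Power = 4.5 A × 240 V = 1080 W = 1.08 kW
Runtime = 24 h × 29 = 696 h
Energy = 1.08 kW × 696 h = 751.68 kWh
Cost = 751.68 kWh × $0.24/kWh = $180.40

$180.40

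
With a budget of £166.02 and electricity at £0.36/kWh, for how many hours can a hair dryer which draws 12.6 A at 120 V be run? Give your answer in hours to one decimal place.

305.0 h

Power = 12.6 A × 120 V = 1512 W = 1.512 kW
Energy available = £166.02 ÷ £0.36/kWh = 461.1667 kWh
Hours = 461.1667 kWh ÷ 1.512 kW = 305.0 h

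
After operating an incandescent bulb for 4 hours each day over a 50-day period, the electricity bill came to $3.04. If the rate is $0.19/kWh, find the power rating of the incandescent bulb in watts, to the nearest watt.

Energy = $3.04 ÷ $0.19/kWh = 16 kWh
Runtime = 4 h/day × 50 days = 200 h
Power = 16 kWh ÷ 200 h = 0.08 kW = 80 W

80 W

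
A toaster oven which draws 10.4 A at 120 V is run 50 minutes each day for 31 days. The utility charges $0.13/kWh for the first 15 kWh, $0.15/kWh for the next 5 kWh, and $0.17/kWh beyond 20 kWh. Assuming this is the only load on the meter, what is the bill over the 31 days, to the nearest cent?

$4.78

Power = 10.4 A × 120 V = 1248 W = 1.248 kW
Runtime = 50 min × 31 = 1550 min = 25.833333… h
Energy = 1.248 kW × 25.833333… h = 32.24 kWh
Tier 1 (0–15 kWh): 15 × $0.13 = $1.95
Tier 2 (15–20 kWh): 5 × $0.15 = $0.75
Above 20 kWh: 12.24 × $0.17 = $2.0808
Bill = $4.78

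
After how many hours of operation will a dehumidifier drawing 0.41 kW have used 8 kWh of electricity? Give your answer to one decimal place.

19.5 h

Hours = 8 kWh ÷ 0.41 kW = 19.5 h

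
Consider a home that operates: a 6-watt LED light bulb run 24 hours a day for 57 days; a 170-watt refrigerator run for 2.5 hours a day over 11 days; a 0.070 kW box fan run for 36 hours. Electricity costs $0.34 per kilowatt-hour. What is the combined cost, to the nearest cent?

LED light bulb: Runtime = 24 h × 57 = 1368 h
LED light bulb: 0.006 kW × 1368 h = 8.208 kWh
refrigerator: Runtime = 2.5 h/day × 11 days = 27.5 h
refrigerator: 0.17 kW × 27.5 h = 4.675 kWh
box fan: 0.07 kW × 36 h = 2.52 kWh
Total energy = 15.403 kWh
Cost = 15.403 × $0.34 = $5.24

$5.24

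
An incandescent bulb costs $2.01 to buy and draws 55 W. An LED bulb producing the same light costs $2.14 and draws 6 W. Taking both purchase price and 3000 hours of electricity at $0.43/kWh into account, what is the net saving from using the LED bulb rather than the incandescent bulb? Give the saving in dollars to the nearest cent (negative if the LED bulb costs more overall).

$63.08

incandescent bulb: $2.01 + (55/1000) kW × 3000 h × $0.43 = $2.01 + $70.95 = $72.96
LED bulb: $2.14 + (6/1000) kW × 3000 h × $0.43 = $2.14 + $7.74 = $9.88
Saving = $72.96 − $9.88 = $63.08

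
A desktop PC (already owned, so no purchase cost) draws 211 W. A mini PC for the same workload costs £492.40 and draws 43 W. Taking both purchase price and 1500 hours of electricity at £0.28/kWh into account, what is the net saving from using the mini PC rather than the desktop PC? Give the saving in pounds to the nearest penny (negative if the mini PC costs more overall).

desktop PC: £0.00 + (211/1000) kW × 1500 h × £0.28 = £0.00 + £88.62 = £88.62
mini PC: £492.40 + (43/1000) kW × 1500 h × £0.28 = £492.40 + £18.06 = £510.46
Saving = £88.62 − £510.46 = −£421.84

-£421.84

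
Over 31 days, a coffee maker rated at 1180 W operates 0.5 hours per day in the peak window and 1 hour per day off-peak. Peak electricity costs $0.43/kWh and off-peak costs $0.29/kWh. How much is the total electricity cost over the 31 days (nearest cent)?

$18.47

Peak energy = 1.18 kW × 0.5 h × 31 = 18.29 kWh
Off-peak energy = 1.18 kW × 1 h × 31 = 36.58 kWh
Cost = 18.29 × $0.43 + 36.58 × $0.29 = $7.8647 + $10.6082 = $18.47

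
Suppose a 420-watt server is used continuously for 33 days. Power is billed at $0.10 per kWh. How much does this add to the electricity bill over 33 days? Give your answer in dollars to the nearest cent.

$33.26

Runtime = 24 h × 33 = 792 h
Energy = 0.42 kW × 792 h = 332.64 kWh
Cost = 332.64 kWh × $0.10/kWh = $33.26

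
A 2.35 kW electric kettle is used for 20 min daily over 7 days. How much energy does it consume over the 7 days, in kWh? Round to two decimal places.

Runtime = 20 min × 7 = 140 min = 2.333333… h
Energy = 2.35 kW × 2.333333… h = 5.483333… kWh ≈ 5.48 kWh

5.48 kWh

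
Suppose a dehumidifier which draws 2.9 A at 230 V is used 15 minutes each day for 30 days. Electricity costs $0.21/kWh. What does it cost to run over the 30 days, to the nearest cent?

$1.05

Power = 2.9 A × 230 V = 667 W = 0.667 kW
Runtime = 15 min × 30 = 450 min = 7.5 h
Energy = 0.667 kW × 7.5 h = 5.0025 kWh
Cost = 5.0025 kWh × $0.21/kWh = $1.05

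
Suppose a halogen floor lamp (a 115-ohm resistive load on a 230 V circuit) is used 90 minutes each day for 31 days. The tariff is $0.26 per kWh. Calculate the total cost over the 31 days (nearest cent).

Power = V²/R = 230²/115 = 460 W = 0.46 kW
Runtime = 90 min × 31 = 2790 min = 46.5 h
Energy = 0.46 kW × 46.5 h = 21.39 kWh
Cost = 21.39 kWh × $0.26/kWh = $5.56

$5.56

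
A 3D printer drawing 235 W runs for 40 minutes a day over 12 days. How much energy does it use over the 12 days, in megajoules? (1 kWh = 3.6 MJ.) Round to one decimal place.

6.8 MJ

Runtime = 40 min × 12 = 480 min = 8 h
Energy = 0.235 kW × 8 h = 1.88 kWh
= 1.88 × 3.6 MJ = 6.8 MJ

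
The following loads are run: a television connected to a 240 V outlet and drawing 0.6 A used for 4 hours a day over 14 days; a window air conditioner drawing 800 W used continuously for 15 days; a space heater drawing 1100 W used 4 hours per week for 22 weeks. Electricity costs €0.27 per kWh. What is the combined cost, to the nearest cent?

television: Power = 0.6 A × 240 V = 144 W = 0.144 kW
television: Runtime = 4 h/day × 14 days = 56 h
television: 0.144 kW × 56 h = 8.064 kWh
window air conditioner: Runtime = 24 h × 15 = 360 h
window air conditioner: 0.8 kW × 360 h = 288 kWh
space heater: Runtime = 4 h/week × 22 weeks = 88 h
space heater: 1.1 kW × 88 h = 96.8 kWh
Total energy = 392.864 kWh
Cost = 392.864 × €0.27 = €106.07

€106.07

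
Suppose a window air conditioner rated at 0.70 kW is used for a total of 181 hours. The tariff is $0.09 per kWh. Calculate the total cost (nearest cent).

$11.40

Energy = 0.7 kW × 181 h = 126.7 kWh
Cost = 126.7 kWh × $0.09/kWh = $11.40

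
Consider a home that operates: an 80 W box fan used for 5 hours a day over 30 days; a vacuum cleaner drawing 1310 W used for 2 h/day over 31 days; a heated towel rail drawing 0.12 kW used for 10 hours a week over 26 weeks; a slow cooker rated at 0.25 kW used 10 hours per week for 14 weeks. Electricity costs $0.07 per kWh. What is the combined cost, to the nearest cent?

$11.16

box fan: Runtime = 5 h/day × 30 days = 150 h
box fan: 0.08 kW × 150 h = 12 kWh
vacuum cleaner: Runtime = 2 h/day × 31 days = 62 h
vacuum cleaner: 1.31 kW × 62 h = 81.22 kWh
heated towel rail: Runtime = 10 h/week × 26 weeks = 260 h
heated towel rail: 0.12 kW × 260 h = 31.2 kWh
slow cooker: Runtime = 10 h/week × 14 weeks = 140 h
slow cooker: 0.25 kW × 140 h = 35 kWh
Total energy = 159.42 kWh
Cost = 159.42 × $0.07 = $11.16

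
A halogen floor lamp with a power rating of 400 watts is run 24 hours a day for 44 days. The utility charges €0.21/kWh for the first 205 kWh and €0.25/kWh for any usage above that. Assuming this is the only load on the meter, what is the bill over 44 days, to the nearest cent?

€97.40

Runtime = 24 h × 44 = 1056 h
Energy = 0.4 kW × 1056 h = 422.4 kWh
Tier 1 (0–205 kWh): 205 × €0.21 = €43.05
Above 205 kWh: 217.4 × €0.25 = €54.35
Bill = €97.40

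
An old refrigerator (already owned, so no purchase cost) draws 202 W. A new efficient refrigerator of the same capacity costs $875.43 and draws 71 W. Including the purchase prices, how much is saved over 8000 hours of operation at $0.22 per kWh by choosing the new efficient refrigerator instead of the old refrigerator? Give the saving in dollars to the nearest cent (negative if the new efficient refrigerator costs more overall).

-$644.87

old refrigerator: $0.00 + (202/1000) kW × 8000 h × $0.22 = $0.00 + $355.52 = $355.52
new efficient refrigerator: $875.43 + (71/1000) kW × 8000 h × $0.22 = $875.43 + $124.96 = $1000.39
Saving = $355.52 − $1000.39 = −$644.87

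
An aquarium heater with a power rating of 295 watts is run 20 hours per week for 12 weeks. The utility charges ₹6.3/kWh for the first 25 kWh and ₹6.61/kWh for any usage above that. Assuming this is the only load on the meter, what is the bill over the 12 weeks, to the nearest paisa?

Runtime = 20 h/week × 12 weeks = 240 h
Energy = 0.295 kW × 240 h = 70.8 kWh
Tier 1 (0–25 kWh): 25 × ₹6.3 = ₹157.5
Above 25 kWh: 45.8 × ₹6.61 = ₹302.738
Bill = ₹460.24

₹460.24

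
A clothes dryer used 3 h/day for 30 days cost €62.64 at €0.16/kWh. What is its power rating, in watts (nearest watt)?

Energy = €62.64 ÷ €0.16/kWh = 391.5 kWh
Runtime = 3 h/day × 30 days = 90 h
Power = 391.5 kWh ÷ 90 h = 4.35 kW = 4350 W

4350 W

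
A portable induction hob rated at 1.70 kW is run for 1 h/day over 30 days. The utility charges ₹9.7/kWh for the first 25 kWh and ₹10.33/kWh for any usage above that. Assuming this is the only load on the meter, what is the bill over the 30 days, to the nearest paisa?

₹511.08

Runtime = 1 h/day × 30 days = 30 h
Energy = 1.7 kW × 30 h = 51 kWh
Tier 1 (0–25 kWh): 25 × ₹9.7 = ₹242.5
Above 25 kWh: 26 × ₹10.33 = ₹268.58
Bill = ₹511.08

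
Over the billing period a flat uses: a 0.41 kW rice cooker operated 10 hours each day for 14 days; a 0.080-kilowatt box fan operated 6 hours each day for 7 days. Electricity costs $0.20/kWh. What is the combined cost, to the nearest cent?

rice cooker: Runtime = 10 h/day × 14 days = 140 h
rice cooker: 0.41 kW × 140 h = 57.4 kWh
box fan: Runtime = 6 h/day × 7 days = 42 h
box fan: 0.08 kW × 42 h = 3.36 kWh
Total energy = 60.76 kWh
Cost = 60.76 × $0.20 = $12.15

$12.15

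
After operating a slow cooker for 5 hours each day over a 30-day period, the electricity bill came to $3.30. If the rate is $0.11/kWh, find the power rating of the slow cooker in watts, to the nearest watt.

Energy = $3.30 ÷ $0.11/kWh = 30 kWh
Runtime = 5 h/day × 30 days = 150 h
Power = 30 kWh ÷ 150 h = 0.2 kW = 200 W

200 W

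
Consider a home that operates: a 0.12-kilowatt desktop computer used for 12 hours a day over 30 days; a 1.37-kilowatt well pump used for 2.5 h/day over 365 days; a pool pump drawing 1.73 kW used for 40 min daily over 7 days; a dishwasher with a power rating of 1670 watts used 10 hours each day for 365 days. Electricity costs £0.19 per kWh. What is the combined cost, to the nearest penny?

£1405.41

desktop computer: Runtime = 12 h/day × 30 days = 360 h
desktop computer: 0.12 kW × 360 h = 43.2 kWh
well pump: Runtime = 2.5 h/day × 365 days = 912.5 h
well pump: 1.37 kW × 912.5 h = 1250.125 kWh
pool pump: Runtime = 40 min × 7 = 280 min = 4.666666… h
pool pump: 1.73 kW × 4.666666… h = 8.073333… kWh
dishwasher: Runtime = 10 h/day × 365 days = 3650 h
dishwasher: 1.67 kW × 3650 h = 6095.5 kWh
Total energy = 7396.898333… kWh
Cost = 7396.898333… × £0.19 = £1405.41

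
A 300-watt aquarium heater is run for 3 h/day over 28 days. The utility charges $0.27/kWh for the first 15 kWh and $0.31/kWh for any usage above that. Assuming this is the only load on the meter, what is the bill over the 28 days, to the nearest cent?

$7.21

Runtime = 3 h/day × 28 days = 84 h
Energy = 0.3 kW × 84 h = 25.2 kWh
Tier 1 (0–15 kWh): 15 × $0.27 = $4.05
Above 15 kWh: 10.2 × $0.31 = $3.162
Bill = $7.21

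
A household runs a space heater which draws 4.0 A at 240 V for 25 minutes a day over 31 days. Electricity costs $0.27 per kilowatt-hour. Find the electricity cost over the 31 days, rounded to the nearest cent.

Power = 4.0 A × 240 V = 960 W = 0.96 kW
Runtime = 25 min × 31 = 775 min = 12.916666… h
Energy = 0.96 kW × 12.916666… h = 12.4 kWh
Cost = 12.4 kWh × $0.27/kWh = $3.35

$3.35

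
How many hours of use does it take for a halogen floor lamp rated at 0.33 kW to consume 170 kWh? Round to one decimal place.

515.2 h

Hours = 170 kWh ÷ 0.33 kW = 515.2 h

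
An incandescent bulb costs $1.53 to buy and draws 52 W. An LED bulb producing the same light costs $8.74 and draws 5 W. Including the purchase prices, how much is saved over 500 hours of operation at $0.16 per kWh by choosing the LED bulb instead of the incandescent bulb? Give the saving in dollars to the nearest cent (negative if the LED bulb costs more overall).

-$3.45

incandescent bulb: $1.53 + (52/1000) kW × 500 h × $0.16 = $1.53 + $4.16 = $5.69
LED bulb: $8.74 + (5/1000) kW × 500 h × $0.16 = $8.74 + $0.4 = $9.14
Saving = $5.69 − $9.14 = −$3.45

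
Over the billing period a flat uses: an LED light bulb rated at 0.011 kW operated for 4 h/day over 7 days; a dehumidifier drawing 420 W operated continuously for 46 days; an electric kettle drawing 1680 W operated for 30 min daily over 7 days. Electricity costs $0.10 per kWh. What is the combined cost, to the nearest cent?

$46.99

LED light bulb: Runtime = 4 h/day × 7 days = 28 h
LED light bulb: 0.011 kW × 28 h = 0.308 kWh
dehumidifier: Runtime = 24 h × 46 = 1104 h
dehumidifier: 0.42 kW × 1104 h = 463.68 kWh
electric kettle: Runtime = 30 min × 7 = 210 min = 3.5 h
electric kettle: 1.68 kW × 3.5 h = 5.88 kWh
Total energy = 469.868 kWh
Cost = 469.868 × $0.10 = $46.99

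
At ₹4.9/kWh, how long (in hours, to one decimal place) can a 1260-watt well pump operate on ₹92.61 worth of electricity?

15.0 h

Energy available = ₹92.61 ÷ ₹4.9/kWh = 18.9 kWh
Hours = 18.9 kWh ÷ 1.26 kW = 15.0 h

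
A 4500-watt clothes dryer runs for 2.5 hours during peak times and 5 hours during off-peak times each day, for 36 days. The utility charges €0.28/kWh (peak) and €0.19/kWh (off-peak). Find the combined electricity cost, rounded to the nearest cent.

€267.30

Peak energy = 4.5 kW × 2.5 h × 36 = 405 kWh
Off-peak energy = 4.5 kW × 5 h × 36 = 810 kWh
Cost = 405 × €0.28 + 810 × €0.19 = €113.4 + €153.9 = €267.30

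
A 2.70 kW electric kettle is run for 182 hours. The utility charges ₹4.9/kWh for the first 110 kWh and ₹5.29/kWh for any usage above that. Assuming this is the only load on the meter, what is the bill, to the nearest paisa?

Energy = 2.7 kW × 182 h = 491.4 kWh
Tier 1 (0–110 kWh): 110 × ₹4.9 = ₹539
Above 110 kWh: 381.4 × ₹5.29 = ₹2017.606
Bill = ₹2556.61

₹2556.61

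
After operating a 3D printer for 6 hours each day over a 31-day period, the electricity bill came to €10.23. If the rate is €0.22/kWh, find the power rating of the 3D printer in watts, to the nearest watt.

250 W

Energy = €10.23 ÷ €0.22/kWh = 46.5 kWh
Runtime = 6 h/day × 31 days = 186 h
Power = 46.5 kWh ÷ 186 h = 0.25 kW = 250 W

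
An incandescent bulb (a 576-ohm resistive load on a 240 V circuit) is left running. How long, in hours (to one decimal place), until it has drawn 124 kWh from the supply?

1240.0 h

Power = V²/R = 240²/576 = 100 W = 0.1 kW
Hours = 124 kWh ÷ 0.1 kW = 1240.0 h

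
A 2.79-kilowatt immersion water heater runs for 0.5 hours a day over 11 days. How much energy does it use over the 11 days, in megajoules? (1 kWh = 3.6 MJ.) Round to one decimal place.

Runtime = 0.5 h/day × 11 days = 5.5 h
Energy = 2.79 kW × 5.5 h = 15.345 kWh
= 15.345 × 3.6 MJ = 55.2 MJ

55.2 MJ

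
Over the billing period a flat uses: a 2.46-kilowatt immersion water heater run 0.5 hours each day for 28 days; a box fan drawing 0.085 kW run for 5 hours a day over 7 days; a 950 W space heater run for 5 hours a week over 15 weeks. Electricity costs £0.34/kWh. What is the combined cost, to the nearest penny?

£36.95

immersion water heater: Runtime = 0.5 h/day × 28 days = 14 h
immersion water heater: 2.46 kW × 14 h = 34.44 kWh
box fan: Runtime = 5 h/day × 7 days = 35 h
box fan: 0.085 kW × 35 h = 2.975 kWh
space heater: Runtime = 5 h/week × 15 weeks = 75 h
space heater: 0.95 kW × 75 h = 71.25 kWh
Total energy = 108.665 kWh
Cost = 108.665 × £0.34 = £36.95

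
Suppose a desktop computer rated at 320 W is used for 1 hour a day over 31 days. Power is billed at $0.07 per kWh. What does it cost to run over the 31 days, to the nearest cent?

Runtime = 1 h/day × 31 days = 31 h
Energy = 0.32 kW × 31 h = 9.92 kWh
Cost = 9.92 kWh × $0.07/kWh = $0.69

$0.69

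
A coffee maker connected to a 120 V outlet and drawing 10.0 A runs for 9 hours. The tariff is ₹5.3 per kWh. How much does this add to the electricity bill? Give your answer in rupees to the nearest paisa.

Power = 10.0 A × 120 V = 1200 W = 1.2 kW
Energy = 1.2 kW × 9 h = 10.8 kWh
Cost = 10.8 kWh × ₹5.3/kWh = ₹57.24

₹57.24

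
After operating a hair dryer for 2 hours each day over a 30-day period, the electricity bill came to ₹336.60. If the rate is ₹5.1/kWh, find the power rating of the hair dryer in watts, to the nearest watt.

Energy = ₹336.60 ÷ ₹5.1/kWh = 66 kWh
Runtime = 2 h/day × 30 days = 60 h
Power = 66 kWh ÷ 60 h = 1.1 kW = 1100 W

1100 W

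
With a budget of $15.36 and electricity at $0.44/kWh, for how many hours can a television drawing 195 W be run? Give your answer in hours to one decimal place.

Energy available = $15.36 ÷ $0.44/kWh = 34.9091 kWh
Hours = 34.9091 kWh ÷ 0.195 kW = 179.0 h

179.0 h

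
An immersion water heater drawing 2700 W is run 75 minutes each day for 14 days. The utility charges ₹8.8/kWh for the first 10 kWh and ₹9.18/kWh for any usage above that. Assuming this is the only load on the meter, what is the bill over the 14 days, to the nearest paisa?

₹429.96

Runtime = 75 min × 14 = 1050 min = 17.5 h
Energy = 2.7 kW × 17.5 h = 47.25 kWh
Tier 1 (0–10 kWh): 10 × ₹8.8 = ₹88
Above 10 kWh: 37.25 × ₹9.18 = ₹341.955
Bill = ₹429.96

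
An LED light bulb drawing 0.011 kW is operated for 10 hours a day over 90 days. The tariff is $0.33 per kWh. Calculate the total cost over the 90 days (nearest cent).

Runtime = 10 h/day × 90 days = 900 h
Energy = 0.011 kW × 900 h = 9.9 kWh
Cost = 9.9 kWh × $0.33/kWh = $3.27

$3.27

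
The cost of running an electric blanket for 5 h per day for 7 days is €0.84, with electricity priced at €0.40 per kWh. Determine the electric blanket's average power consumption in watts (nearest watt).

60 W

Energy = €0.84 ÷ €0.40/kWh = 2.1 kWh
Runtime = 5 h/day × 7 days = 35 h
Power = 2.1 kWh ÷ 35 h = 0.06 kW = 60 W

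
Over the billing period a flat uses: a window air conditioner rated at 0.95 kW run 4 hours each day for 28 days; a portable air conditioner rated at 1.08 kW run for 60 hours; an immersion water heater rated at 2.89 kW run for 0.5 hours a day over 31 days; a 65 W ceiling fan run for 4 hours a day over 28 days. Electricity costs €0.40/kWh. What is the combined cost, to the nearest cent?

window air conditioner: Runtime = 4 h/day × 28 days = 112 h
window air conditioner: 0.95 kW × 112 h = 106.4 kWh
portable air conditioner: 1.08 kW × 60 h = 64.8 kWh
immersion water heater: Runtime = 0.5 h/day × 31 days = 15.5 h
immersion water heater: 2.89 kW × 15.5 h = 44.795 kWh
ceiling fan: Runtime = 4 h/day × 28 days = 112 h
ceiling fan: 0.065 kW × 112 h = 7.28 kWh
Total energy = 223.275 kWh
Cost = 223.275 × €0.40 = €89.31

€89.31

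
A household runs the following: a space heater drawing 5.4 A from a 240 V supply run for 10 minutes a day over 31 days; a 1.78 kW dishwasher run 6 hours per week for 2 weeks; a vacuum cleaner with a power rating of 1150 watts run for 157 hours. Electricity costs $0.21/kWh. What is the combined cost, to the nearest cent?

space heater: Power = 5.4 A × 240 V = 1296 W = 1.296 kW
space heater: Runtime = 10 min × 31 = 310 min = 5.166666… h
space heater: 1.296 kW × 5.166666… h = 6.696 kWh
dishwasher: Runtime = 6 h/week × 2 weeks = 12 h
dishwasher: 1.78 kW × 12 h = 21.36 kWh
vacuum cleaner: 1.15 kW × 157 h = 180.55 kWh
Total energy = 208.606 kWh
Cost = 208.606 × $0.21 = $43.81

$43.81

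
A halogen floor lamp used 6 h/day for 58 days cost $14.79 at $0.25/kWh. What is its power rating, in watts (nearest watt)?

Energy = $14.79 ÷ $0.25/kWh = 59.16 kWh
Runtime = 6 h/day × 58 days = 348 h
Power = 59.16 kWh ÷ 348 h = 0.17 kW = 170 W

170 W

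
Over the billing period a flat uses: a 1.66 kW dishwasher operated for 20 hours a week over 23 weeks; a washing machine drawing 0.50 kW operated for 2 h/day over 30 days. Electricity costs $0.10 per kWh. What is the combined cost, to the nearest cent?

$79.36

dishwasher: Runtime = 20 h/week × 23 weeks = 460 h
dishwasher: 1.66 kW × 460 h = 763.6 kWh
washing machine: Runtime = 2 h/day × 30 days = 60 h
washing machine: 0.5 kW × 60 h = 30 kWh
Total energy = 793.6 kWh
Cost = 793.6 × $0.10 = $79.36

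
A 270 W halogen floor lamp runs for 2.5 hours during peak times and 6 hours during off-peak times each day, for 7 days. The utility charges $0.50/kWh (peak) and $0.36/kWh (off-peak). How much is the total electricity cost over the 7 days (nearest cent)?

$6.44

Peak energy = 0.27 kW × 2.5 h × 7 = 4.725 kWh
Off-peak energy = 0.27 kW × 6 h × 7 = 11.34 kWh
Cost = 4.725 × $0.50 + 11.34 × $0.36 = $2.3625 + $4.0824 = $6.44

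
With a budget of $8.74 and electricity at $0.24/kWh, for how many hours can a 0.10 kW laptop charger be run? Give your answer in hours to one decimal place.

Energy available = $8.74 ÷ $0.24/kWh = 36.4167 kWh
Hours = 36.4167 kWh ÷ 0.1 kW = 364.2 h

364.2 h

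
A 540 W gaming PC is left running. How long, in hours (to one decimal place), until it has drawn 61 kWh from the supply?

113.0 h

Hours = 61 kWh ÷ 0.54 kW = 113.0 h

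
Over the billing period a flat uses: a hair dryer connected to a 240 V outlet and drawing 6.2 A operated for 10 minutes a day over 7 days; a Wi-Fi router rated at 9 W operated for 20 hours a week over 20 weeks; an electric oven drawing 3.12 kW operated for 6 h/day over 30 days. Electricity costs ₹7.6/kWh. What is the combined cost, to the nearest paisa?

hair dryer: Power = 6.2 A × 240 V = 1488 W = 1.488 kW
hair dryer: Runtime = 10 min × 7 = 70 min = 1.166666… h
hair dryer: 1.488 kW × 1.166666… h = 1.736 kWh
Wi-Fi router: Runtime = 20 h/week × 20 weeks = 400 h
Wi-Fi router: 0.009 kW × 400 h = 3.6 kWh
electric oven: Runtime = 6 h/day × 30 days = 180 h
electric oven: 3.12 kW × 180 h = 561.6 kWh
Total energy = 566.936 kWh
Cost = 566.936 × ₹7.6 = ₹4308.71

₹4308.71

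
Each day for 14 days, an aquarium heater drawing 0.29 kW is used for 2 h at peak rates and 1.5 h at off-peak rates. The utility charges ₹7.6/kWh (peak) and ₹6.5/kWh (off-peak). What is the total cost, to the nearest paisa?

Peak energy = 0.29 kW × 2 h × 14 = 8.12 kWh
Off-peak energy = 0.29 kW × 1.5 h × 14 = 6.09 kWh
Cost = 8.12 × ₹7.6 + 6.09 × ₹6.5 = ₹61.712 + ₹39.585 = ₹101.30

₹101.30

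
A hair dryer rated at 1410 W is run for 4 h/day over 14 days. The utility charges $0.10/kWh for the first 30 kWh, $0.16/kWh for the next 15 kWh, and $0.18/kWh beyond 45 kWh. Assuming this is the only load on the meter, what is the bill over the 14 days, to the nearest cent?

Runtime = 4 h/day × 14 days = 56 h
Energy = 1.41 kW × 56 h = 78.96 kWh
Tier 1 (0–30 kWh): 30 × $0.10 = $3
Tier 2 (30–45 kWh): 15 × $0.16 = $2.4
Above 45 kWh: 33.96 × $0.18 = $6.1128
Bill = $11.51

$11.51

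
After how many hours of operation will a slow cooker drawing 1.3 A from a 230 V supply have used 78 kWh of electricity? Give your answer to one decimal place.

260.9 h

Power = 1.3 A × 230 V = 299 W = 0.299 kW
Hours = 78 kWh ÷ 0.299 kW = 260.9 h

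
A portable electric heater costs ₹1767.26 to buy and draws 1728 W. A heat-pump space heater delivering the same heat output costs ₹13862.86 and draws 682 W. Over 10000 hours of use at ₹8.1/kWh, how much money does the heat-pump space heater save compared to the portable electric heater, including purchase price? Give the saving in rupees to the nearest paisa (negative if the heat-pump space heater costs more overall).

₹72630.40

portable electric heater: ₹1767.26 + (1728/1000) kW × 10000 h × ₹8.1 = ₹1767.26 + ₹139968 = ₹141735.26
heat-pump space heater: ₹13862.86 + (682/1000) kW × 10000 h × ₹8.1 = ₹13862.86 + ₹55242 = ₹69104.86
Saving = ₹141735.26 − ₹69104.86 = ₹72630.4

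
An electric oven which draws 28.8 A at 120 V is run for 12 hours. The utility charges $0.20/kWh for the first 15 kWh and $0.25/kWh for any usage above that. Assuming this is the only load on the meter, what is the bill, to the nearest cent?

Power = 28.8 A × 120 V = 3456 W = 3.456 kW
Energy = 3.456 kW × 12 h = 41.472 kWh
Tier 1 (0–15 kWh): 15 × $0.20 = $3
Above 15 kWh: 26.472 × $0.25 = $6.618
Bill = $9.62

$9.62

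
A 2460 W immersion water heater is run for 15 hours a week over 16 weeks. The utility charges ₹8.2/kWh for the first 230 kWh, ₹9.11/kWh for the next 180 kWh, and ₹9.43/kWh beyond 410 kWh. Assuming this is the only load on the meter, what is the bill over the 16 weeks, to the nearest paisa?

Runtime = 15 h/week × 16 weeks = 240 h
Energy = 2.46 kW × 240 h = 590.4 kWh
Tier 1 (0–230 kWh): 230 × ₹8.2 = ₹1886
Tier 2 (230–410 kWh): 180 × ₹9.11 = ₹1639.8
Above 410 kWh: 180.4 × ₹9.43 = ₹1701.172
Bill = ₹5226.97

₹5226.97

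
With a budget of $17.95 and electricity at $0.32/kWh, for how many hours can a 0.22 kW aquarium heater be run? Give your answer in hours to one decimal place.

Energy available = $17.95 ÷ $0.32/kWh = 56.0938 kWh
Hours = 56.0938 kWh ÷ 0.22 kW = 255.0 h

255.0 h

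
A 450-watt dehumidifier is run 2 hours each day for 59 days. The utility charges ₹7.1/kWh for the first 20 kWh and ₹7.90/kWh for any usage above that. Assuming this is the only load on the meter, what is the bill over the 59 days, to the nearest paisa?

₹403.49

Runtime = 2 h/day × 59 days = 118 h
Energy = 0.45 kW × 118 h = 53.1 kWh
Tier 1 (0–20 kWh): 20 × ₹7.1 = ₹142
Above 20 kWh: 33.1 × ₹7.90 = ₹261.49
Bill = ₹403.49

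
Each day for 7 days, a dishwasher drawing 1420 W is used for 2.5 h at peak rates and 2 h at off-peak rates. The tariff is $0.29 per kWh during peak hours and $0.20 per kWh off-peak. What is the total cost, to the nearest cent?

$11.18

Peak energy = 1.42 kW × 2.5 h × 7 = 24.85 kWh
Off-peak energy = 1.42 kW × 2 h × 7 = 19.88 kWh
Cost = 24.85 × $0.29 + 19.88 × $0.20 = $7.2065 + $3.976 = $11.18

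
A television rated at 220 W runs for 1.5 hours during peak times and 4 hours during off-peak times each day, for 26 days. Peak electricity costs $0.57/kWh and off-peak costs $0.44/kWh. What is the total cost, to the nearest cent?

$14.96

Peak energy = 0.22 kW × 1.5 h × 26 = 8.58 kWh
Off-peak energy = 0.22 kW × 4 h × 26 = 22.88 kWh
Cost = 8.58 × $0.57 + 22.88 × $0.44 = $4.8906 + $10.0672 = $14.96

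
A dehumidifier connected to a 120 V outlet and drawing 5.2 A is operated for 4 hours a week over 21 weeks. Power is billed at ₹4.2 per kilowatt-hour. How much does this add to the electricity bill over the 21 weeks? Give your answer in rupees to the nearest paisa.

Power = 5.2 A × 120 V = 624 W = 0.624 kW
Runtime = 4 h/week × 21 weeks = 84 h
Energy = 0.624 kW × 84 h = 52.416 kWh
Cost = 52.416 kWh × ₹4.2/kWh = ₹220.15

₹220.15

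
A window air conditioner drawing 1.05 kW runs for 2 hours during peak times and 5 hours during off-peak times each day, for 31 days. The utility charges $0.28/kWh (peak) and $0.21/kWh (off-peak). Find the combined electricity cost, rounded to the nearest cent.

Peak energy = 1.05 kW × 2 h × 31 = 65.1 kWh
Off-peak energy = 1.05 kW × 5 h × 31 = 162.75 kWh
Cost = 65.1 × $0.28 + 162.75 × $0.21 = $18.228 + $34.1775 = $52.41

$52.41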